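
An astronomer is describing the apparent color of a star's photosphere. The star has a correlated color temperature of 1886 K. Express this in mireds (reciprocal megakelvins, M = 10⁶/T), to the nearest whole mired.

530 mireds

M = 10⁶ / 1886 = 530.223 → 530 mireds.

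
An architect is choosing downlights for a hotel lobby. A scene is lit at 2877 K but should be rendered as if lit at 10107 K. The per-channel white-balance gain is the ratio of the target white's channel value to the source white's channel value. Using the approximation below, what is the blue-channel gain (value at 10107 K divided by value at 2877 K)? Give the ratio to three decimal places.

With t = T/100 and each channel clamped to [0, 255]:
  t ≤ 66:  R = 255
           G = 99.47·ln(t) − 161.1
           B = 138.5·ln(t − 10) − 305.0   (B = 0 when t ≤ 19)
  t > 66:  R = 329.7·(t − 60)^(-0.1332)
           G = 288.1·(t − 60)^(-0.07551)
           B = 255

2.522

At 2877 K (t = 28.77):
  B = 138.5·ln(28.77 − 10) − 305.0 = 138.5·ln 18.77 − 305.0 = 138.5·2.9323 − 305.0 = 101.118.
At 10107 K (t = 101.07):
  B = 255 by definition for t > 66.
Gain = 255.000 / 101.118 = 2.5218 → 2.522.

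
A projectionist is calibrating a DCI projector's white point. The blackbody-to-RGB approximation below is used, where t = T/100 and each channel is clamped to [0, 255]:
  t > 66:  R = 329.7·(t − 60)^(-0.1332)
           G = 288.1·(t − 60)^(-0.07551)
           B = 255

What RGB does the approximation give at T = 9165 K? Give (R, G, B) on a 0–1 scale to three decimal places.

t = 9165/100 = 91.65; the t > 66 branch applies.
R = 329.7·(91.65 − 60)^(-0.1332) = 329.7·31.65^(-0.1332) = 329.7·0.63118 = 208.099.
G = 288.1·(91.65 − 60)^(-0.07551) = 288.1·31.65^(-0.07551) = 288.1·0.77038 = 221.947.
B = 255 by definition for t > 66.
Dividing each by 255: (0.8161, 0.8704, 1.0000) → (0.816, 0.870, 1.000).

(0.816, 0.870, 1.000)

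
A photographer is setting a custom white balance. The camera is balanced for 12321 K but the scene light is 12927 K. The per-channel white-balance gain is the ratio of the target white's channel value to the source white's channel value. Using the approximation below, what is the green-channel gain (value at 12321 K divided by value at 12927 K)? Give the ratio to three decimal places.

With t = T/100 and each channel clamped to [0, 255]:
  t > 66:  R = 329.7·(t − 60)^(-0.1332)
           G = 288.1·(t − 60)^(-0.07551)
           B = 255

1.007

At 12927 K (t = 129.27):
  G = 288.1·(129.27 − 60)^(-0.07551) = 288.1·69.27^(-0.07551) = 288.1·0.72614 = 209.201.
At 12321 K (t = 123.21):
  G = 288.1·(123.21 − 60)^(-0.07551) = 288.1·63.21^(-0.07551) = 288.1·0.73118 = 210.652.
Gain = 210.652 / 209.201 = 1.0069 → 1.007.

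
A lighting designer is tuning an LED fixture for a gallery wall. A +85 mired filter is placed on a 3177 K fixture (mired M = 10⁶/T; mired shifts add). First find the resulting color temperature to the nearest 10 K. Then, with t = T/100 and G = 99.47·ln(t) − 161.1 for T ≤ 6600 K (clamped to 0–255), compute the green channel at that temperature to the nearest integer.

M_in = 10⁶/3177 = 314.76; M_out = 314.76 + (+85) = 399.76.
T_out = 10⁶/399.76 = 2501.5 K → 2500 K; t = 25.
G = 99.47·ln 25 − 161.1 = 99.47·3.2189 − 161.1 = 159.082.
Rounded: 159.

159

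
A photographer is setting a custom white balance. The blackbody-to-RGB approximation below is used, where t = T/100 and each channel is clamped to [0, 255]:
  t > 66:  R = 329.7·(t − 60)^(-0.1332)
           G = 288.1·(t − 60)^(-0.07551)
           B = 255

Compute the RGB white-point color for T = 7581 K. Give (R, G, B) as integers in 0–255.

t = 7581/100 = 75.81; the t > 66 branch applies.
R = 329.7·(75.81 − 60)^(-0.1332) = 329.7·15.81^(-0.1332) = 329.7·0.69231 = 228.255.
G = 288.1·(75.81 − 60)^(-0.07551) = 288.1·15.81^(-0.07551) = 288.1·0.81184 = 233.890.
B = 255 by definition for t > 66.
Rounded: (228, 234, 255).

(228, 234, 255)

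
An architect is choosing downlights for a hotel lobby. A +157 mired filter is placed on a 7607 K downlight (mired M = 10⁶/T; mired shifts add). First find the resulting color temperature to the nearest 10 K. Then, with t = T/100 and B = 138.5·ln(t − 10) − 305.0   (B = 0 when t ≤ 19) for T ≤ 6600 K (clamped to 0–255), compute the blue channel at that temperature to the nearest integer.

M_in = 10⁶/7607 = 131.46; M_out = 131.46 + (+157) = 288.46.
T_out = 10⁶/288.46 = 3466.7 K → 3470 K; t = 34.7.
B = 138.5·ln(34.7 − 10) − 305.0 = 138.5·ln 24.7 − 305.0 = 138.5·3.2068 − 305.0 = 139.142.
Rounded: 139.

139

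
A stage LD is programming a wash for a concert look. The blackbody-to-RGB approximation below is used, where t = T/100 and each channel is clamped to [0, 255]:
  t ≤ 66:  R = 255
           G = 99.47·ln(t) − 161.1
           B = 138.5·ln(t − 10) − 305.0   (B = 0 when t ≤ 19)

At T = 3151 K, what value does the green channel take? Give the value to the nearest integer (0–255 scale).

t = 3151/100 = 31.51; the t ≤ 66 branch applies.
G = 99.47·ln 31.51 − 161.1 = 99.47·3.4503 − 161.1 = 182.102.
Rounded: 182.

182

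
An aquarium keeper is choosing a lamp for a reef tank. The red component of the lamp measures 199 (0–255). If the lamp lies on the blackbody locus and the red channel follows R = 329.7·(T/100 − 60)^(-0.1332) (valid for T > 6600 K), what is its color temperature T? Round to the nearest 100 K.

10400 K

(t − 60)^(-0.1332) = 199/329.7 = 0.60358.
t − 60 = 0.60358^(1/-0.1332) = 0.60358^(-7.508) = 44.273, so t = 104.273.
T = 100·t = 10427 K → 10400 K to the nearest 100 K.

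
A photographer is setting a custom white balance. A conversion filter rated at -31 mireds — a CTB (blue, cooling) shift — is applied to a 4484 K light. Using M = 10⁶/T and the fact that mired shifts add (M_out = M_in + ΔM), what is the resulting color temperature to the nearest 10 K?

5210 K

M_in = 10⁶/4484 = 223.02 mireds.
M_out = 223.02 + (-31) = 192.02 mireds.
T_out = 10⁶/192.02 = 5207.9 K → 5210 K.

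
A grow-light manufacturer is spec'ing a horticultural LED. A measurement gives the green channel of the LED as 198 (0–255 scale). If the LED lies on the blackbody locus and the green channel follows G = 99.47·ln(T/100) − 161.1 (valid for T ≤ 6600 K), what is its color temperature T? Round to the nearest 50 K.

3700 K

ln t = (198 + 161.1) / 99.47 = 3.6101.
t = e^3.6101 = 36.971.
T = 100·t = 3697 K → 3700 K to the nearest 50 K.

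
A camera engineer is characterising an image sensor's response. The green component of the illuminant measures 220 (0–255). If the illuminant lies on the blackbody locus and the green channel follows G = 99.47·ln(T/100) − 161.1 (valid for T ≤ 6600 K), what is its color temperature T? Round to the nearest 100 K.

4600 K

ln t = (220 + 161.1) / 99.47 = 3.8313.
t = e^3.8313 = 46.123.
T = 100·t = 4612 K → 4600 K to the nearest 100 K.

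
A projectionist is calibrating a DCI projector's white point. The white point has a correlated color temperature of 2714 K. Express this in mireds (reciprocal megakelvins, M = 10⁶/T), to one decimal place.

M = 10⁶ / 2714 = 368.460 → 368.5 mireds.

368.5 mireds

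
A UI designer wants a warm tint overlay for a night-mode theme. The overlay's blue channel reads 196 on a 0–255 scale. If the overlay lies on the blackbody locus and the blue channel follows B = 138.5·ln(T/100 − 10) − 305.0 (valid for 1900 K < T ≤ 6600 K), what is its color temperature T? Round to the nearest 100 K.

4700 K

ln(t − 10) = (196 + 305.0) / 138.5 = 3.6173.
t − 10 = e^3.6173 = 37.238, so t = 47.238.
T = 100·t = 4724 K → 4700 K to the nearest 100 K.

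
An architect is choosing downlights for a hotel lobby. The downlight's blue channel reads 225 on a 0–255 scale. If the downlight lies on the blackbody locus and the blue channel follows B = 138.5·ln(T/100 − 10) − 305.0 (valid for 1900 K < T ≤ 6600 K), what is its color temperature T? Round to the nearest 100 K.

5600 K

ln(t − 10) = (225 + 305.0) / 138.5 = 3.8267.
t − 10 = e^3.8267 = 45.911, so t = 55.911.
T = 100·t = 5591 K → 5600 K to the nearest 100 K.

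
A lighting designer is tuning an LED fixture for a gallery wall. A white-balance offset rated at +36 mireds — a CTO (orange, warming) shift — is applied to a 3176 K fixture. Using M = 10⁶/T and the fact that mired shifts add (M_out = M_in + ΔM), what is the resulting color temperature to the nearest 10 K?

M_in = 10⁶/3176 = 314.86 mireds.
M_out = 314.86 + (+36) = 350.86 mireds.
T_out = 10⁶/350.86 = 2850.1 K → 2850 K.

2850 K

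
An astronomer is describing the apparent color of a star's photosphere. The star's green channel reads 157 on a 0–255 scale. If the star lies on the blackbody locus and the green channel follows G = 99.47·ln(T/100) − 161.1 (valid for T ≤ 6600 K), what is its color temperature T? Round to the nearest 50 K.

ln t = (157 + 161.1) / 99.47 = 3.1979.
t = e^3.1979 = 24.482.
T = 100·t = 2448 K → 2450 K to the nearest 50 K.

2450 K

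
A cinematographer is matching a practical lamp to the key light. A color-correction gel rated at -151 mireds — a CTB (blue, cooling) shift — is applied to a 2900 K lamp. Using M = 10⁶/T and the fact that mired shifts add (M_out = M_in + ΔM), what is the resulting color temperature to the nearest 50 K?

M_in = 10⁶/2900 = 344.83 mireds.
M_out = 344.83 + (-151) = 193.83 mireds.
T_out = 10⁶/193.83 = 5159.2 K → 5150 K.

5150 K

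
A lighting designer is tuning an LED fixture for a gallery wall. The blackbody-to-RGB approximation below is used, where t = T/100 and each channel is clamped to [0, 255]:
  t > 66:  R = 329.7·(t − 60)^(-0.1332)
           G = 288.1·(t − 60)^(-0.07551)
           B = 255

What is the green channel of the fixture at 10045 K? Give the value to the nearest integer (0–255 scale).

t = 10045/100 = 100.45; the t > 66 branch applies.
G = 288.1·(100.45 − 60)^(-0.07551) = 288.1·40.45^(-0.07551) = 288.1·0.75624 = 217.874.
Rounded: 218.

218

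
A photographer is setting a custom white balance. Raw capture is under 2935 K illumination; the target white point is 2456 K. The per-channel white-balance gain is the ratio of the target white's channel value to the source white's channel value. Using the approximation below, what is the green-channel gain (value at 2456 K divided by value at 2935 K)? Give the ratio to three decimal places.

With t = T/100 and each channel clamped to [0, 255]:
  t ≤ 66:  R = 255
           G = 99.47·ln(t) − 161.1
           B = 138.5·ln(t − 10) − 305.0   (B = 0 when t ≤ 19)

0.899

At 2935 K (t = 29.35):
  G = 99.47·ln 29.35 − 161.1 = 99.47·3.3793 − 161.1 = 175.038.
At 2456 K (t = 24.56):
  G = 99.47·ln 24.56 − 161.1 = 99.47·3.2011 − 161.1 = 157.315.
Gain = 157.315 / 175.038 = 0.8987 → 0.899.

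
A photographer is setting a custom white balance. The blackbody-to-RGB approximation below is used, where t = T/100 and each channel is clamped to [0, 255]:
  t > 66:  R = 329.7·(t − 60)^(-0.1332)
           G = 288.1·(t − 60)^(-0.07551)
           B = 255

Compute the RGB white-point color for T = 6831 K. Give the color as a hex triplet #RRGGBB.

t = 6831/100 = 68.31; the t > 66 branch applies.
R = 329.7·(68.31 − 60)^(-0.1332) = 329.7·8.31^(-0.1332) = 329.7·0.75424 = 248.673.
G = 288.1·(68.31 − 60)^(-0.07551) = 288.1·8.31^(-0.07551) = 288.1·0.85224 = 245.530.
B = 255 by definition for t > 66.
Rounded: (249, 246, 255).
In hex: #F9F6FF.

#F9F6FF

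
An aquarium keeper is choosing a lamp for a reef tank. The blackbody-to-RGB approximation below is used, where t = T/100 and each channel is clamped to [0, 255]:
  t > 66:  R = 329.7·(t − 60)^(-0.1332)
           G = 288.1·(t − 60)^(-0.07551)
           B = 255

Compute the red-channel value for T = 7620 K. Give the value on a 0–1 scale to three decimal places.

t = 7620/100 = 76.2; the t > 66 branch applies.
R = 329.7·(76.2 − 60)^(-0.1332) = 329.7·16.2^(-0.1332) = 329.7·0.69007 = 227.516.
On a 0–1 scale: 227.516/255 = 0.8922 → 0.892.

0.892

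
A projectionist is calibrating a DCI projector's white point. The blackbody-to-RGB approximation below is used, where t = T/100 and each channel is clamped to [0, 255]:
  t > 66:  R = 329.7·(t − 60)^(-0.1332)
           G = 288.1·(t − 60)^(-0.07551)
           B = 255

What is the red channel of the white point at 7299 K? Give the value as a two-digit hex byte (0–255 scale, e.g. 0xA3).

t = 7299/100 = 72.99; the t > 66 branch applies.
R = 329.7·(72.99 − 60)^(-0.1332) = 329.7·12.99^(-0.1332) = 329.7·0.71067 = 234.308.
Rounded: 234; in hex, 0xEA.

0xEA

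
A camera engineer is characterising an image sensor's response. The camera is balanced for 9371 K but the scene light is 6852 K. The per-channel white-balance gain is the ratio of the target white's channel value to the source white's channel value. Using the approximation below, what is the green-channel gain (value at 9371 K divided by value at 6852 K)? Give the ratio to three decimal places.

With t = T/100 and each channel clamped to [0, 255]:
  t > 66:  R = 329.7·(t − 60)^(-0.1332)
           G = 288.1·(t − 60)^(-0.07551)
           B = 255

0.901

At 6852 K (t = 68.52):
  G = 288.1·(68.52 − 60)^(-0.07551) = 288.1·8.52^(-0.07551) = 288.1·0.85063 = 245.068.
At 9371 K (t = 93.71):
  G = 288.1·(93.71 − 60)^(-0.07551) = 288.1·33.71^(-0.07551) = 288.1·0.76672 = 220.893.
Gain = 220.893 / 245.068 = 0.9014 → 0.901.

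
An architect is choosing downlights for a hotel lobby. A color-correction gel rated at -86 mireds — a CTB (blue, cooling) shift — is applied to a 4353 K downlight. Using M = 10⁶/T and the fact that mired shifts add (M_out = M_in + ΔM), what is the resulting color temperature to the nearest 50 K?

6950 K

M_in = 10⁶/4353 = 229.73 mireds.
M_out = 229.73 + (-86) = 143.73 mireds.
T_out = 10⁶/143.73 = 6957.7 K → 6950 K.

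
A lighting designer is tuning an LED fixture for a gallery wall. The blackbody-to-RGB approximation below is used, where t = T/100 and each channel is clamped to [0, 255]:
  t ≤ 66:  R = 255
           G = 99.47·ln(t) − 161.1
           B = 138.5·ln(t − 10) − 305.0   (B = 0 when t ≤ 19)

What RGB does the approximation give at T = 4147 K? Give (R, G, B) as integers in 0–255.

(255, 209, 173)

t = 4147/100 = 41.47; the t ≤ 66 branch applies.
R = 255 by definition for t ≤ 66.
G = 99.47·ln 41.47 − 161.1 = 99.47·3.7250 − 161.1 = 209.423.
B = 138.5·ln(41.47 − 10) − 305.0 = 138.5·ln 31.47 − 305.0 = 138.5·3.4490 − 305.0 = 172.691.
Rounded: (255, 209, 173).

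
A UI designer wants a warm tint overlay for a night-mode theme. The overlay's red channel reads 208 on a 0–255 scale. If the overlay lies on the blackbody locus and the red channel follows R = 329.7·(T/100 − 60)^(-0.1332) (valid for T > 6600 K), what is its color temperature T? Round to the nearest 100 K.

9200 K

(t − 60)^(-0.1332) = 208/329.7 = 0.63088.
t − 60 = 0.63088^(1/-0.1332) = 0.63088^(-7.508) = 31.763, so t = 91.763.
T = 100·t = 9176 K → 9200 K to the nearest 100 K.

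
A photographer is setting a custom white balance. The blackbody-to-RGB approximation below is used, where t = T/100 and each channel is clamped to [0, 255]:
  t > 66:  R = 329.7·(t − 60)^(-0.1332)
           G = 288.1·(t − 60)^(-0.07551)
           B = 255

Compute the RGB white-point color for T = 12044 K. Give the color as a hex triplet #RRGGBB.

t = 12044/100 = 120.44; the t > 66 branch applies.
R = 329.7·(120.44 − 60)^(-0.1332) = 329.7·60.44^(-0.1332) = 329.7·0.57907 = 190.918.
G = 288.1·(120.44 − 60)^(-0.07551) = 288.1·60.44^(-0.07551) = 288.1·0.73366 = 211.366.
B = 255 by definition for t > 66.
Rounded: (191, 211, 255).
In hex: #BFD3FF.

#BFD3FF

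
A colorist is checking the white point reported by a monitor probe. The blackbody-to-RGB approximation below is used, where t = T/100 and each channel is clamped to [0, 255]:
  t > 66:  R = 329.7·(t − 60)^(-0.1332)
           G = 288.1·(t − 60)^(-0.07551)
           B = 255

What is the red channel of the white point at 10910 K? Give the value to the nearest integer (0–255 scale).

t = 10910/100 = 109.1; the t > 66 branch applies.
R = 329.7·(109.1 − 60)^(-0.1332) = 329.7·49.1^(-0.1332) = 329.7·0.59532 = 196.276.
Rounded: 196.

196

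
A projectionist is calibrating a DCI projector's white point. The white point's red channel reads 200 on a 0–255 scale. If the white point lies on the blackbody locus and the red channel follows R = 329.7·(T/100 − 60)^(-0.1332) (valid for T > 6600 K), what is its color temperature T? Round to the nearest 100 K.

10300 K

(t − 60)^(-0.1332) = 200/329.7 = 0.60661.
t − 60 = 0.60661^(1/-0.1332) = 0.60661^(-7.508) = 42.638, so t = 102.638.
T = 100·t = 10264 K → 10300 K to the nearest 100 K.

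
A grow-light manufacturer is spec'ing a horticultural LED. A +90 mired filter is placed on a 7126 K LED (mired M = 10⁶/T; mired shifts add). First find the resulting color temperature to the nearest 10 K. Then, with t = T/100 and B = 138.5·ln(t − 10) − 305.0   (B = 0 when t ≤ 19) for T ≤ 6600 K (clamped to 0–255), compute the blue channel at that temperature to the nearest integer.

M_in = 10⁶/7126 = 140.33; M_out = 140.33 + (+90) = 230.33.
T_out = 10⁶/230.33 = 4341.6 K → 4340 K; t = 43.4.
B = 138.5·ln(43.4 − 10) − 305.0 = 138.5·ln 33.4 − 305.0 = 138.5·3.5086 − 305.0 = 180.935.
Rounded: 181.

181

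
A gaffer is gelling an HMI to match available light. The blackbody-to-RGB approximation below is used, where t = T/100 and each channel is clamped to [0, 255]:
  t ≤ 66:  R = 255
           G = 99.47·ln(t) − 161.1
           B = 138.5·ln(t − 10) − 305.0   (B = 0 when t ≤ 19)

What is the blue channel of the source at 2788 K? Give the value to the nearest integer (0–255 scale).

94

t = 2788/100 = 27.88; the t ≤ 66 branch applies.
B = 138.5·ln(27.88 − 10) − 305.0 = 138.5·ln 17.88 − 305.0 = 138.5·2.8837 − 305.0 = 94.390.
Rounded: 94.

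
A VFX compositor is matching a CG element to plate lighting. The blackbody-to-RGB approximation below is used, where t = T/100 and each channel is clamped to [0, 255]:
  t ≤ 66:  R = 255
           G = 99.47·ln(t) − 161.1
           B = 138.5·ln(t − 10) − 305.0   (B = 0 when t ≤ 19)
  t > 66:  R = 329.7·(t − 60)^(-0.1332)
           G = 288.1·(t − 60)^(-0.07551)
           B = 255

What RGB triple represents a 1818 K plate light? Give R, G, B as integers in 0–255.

t = 1818/100 = 18.18; the t ≤ 66 branch applies.
R = 255 by definition for t ≤ 66.
G = 99.47·ln 18.18 − 161.1 = 99.47·2.9003 − 161.1 = 127.395.
t = 18.18 ≤ 19, so B = 0.
Rounded: (255, 127, 0).

R=255, G=127, B=0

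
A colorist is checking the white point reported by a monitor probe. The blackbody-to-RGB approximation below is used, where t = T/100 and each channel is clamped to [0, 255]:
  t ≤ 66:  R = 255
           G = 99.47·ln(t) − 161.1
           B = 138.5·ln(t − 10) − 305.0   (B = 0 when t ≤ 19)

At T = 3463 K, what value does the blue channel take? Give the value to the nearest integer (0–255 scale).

t = 3463/100 = 34.63; the t ≤ 66 branch applies.
B = 138.5·ln(34.63 − 10) − 305.0 = 138.5·ln 24.63 − 305.0 = 138.5·3.2040 − 305.0 = 138.749.
Rounded: 139.

139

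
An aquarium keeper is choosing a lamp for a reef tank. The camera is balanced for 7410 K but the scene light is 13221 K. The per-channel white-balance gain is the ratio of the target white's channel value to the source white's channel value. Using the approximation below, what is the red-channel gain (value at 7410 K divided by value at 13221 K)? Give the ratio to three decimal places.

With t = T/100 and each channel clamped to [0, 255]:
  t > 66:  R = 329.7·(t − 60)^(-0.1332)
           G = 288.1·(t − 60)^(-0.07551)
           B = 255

1.243

At 13221 K (t = 132.21):
  R = 329.7·(132.21 − 60)^(-0.1332) = 329.7·72.21^(-0.1332) = 329.7·0.56550 = 186.446.
At 7410 K (t = 74.1):
  R = 329.7·(74.1 − 60)^(-0.1332) = 329.7·14.1^(-0.1332) = 329.7·0.70295 = 231.762.
Gain = 231.762 / 186.446 = 1.2431 → 1.243.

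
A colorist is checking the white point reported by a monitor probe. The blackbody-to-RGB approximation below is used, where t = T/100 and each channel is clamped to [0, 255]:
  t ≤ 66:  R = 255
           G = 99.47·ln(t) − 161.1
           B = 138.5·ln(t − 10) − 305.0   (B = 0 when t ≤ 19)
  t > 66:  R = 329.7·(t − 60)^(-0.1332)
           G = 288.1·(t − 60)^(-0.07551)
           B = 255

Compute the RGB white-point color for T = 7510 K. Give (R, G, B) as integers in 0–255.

(230, 235, 255)

t = 7510/100 = 75.1; the t > 66 branch applies.
R = 329.7·(75.1 − 60)^(-0.1332) = 329.7·15.1^(-0.1332) = 329.7·0.69656 = 229.657.
G = 288.1·(75.1 − 60)^(-0.07551) = 288.1·15.1^(-0.07551) = 288.1·0.81466 = 234.703.
B = 255 by definition for t > 66.
Rounded: (230, 235, 255).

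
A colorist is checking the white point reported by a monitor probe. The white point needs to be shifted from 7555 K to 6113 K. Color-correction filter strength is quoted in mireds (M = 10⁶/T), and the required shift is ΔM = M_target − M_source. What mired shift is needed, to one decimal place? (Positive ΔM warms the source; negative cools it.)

M_source = 10⁶/7555 = 132.363; M_target = 10⁶/6113 = 163.586.
ΔM = 163.586 − 132.363 = 31.223 → +31.2 mireds, a warming shift.

+31.2 mireds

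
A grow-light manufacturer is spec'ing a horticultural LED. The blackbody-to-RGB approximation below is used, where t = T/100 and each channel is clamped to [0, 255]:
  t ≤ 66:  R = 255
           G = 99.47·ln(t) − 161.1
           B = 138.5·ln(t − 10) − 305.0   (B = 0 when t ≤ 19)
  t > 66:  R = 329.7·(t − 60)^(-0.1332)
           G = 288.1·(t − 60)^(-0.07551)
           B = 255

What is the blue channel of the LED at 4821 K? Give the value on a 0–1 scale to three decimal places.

0.783

t = 4821/100 = 48.21; the t ≤ 66 branch applies.
B = 138.5·ln(48.21 − 10) − 305.0 = 138.5·ln 38.21 − 305.0 = 138.5·3.6431 − 305.0 = 199.569.
On a 0–1 scale: 199.569/255 = 0.7826 → 0.783.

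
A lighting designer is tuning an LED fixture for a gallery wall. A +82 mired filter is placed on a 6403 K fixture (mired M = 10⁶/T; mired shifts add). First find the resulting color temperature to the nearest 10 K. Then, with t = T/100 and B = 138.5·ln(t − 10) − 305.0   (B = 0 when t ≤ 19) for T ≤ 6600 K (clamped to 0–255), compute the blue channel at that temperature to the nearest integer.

175

M_in = 10⁶/6403 = 156.18; M_out = 156.18 + (+82) = 238.18.
T_out = 10⁶/238.18 = 4198.6 K → 4200 K; t = 42.
B = 138.5·ln(42 − 10) − 305.0 = 138.5·ln 32 − 305.0 = 138.5·3.4657 − 305.0 = 175.004.
Rounded: 175.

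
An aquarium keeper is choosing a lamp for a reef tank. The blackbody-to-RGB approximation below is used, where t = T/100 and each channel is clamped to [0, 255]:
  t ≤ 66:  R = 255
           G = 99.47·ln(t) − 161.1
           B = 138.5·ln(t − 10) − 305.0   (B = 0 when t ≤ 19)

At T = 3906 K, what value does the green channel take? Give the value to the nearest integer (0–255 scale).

203

t = 3906/100 = 39.06; the t ≤ 66 branch applies.
G = 99.47·ln 39.06 − 161.1 = 99.47·3.6651 − 161.1 = 203.467.
Rounded: 203.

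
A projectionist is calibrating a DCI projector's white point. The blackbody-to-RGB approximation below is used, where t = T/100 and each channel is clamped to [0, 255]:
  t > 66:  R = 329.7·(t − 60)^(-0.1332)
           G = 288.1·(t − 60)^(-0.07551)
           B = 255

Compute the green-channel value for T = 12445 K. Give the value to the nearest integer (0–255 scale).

t = 12445/100 = 124.45; the t > 66 branch applies.
G = 288.1·(124.45 − 60)^(-0.07551) = 288.1·64.45^(-0.07551) = 288.1·0.73011 = 210.343.
Rounded: 210.

210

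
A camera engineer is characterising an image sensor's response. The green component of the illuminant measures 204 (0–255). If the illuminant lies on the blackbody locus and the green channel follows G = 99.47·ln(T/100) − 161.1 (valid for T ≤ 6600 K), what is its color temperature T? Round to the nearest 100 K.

3900 K

ln t = (204 + 161.1) / 99.47 = 3.6705.
t = e^3.6705 = 39.270.
T = 100·t = 3927 K → 3900 K to the nearest 100 K.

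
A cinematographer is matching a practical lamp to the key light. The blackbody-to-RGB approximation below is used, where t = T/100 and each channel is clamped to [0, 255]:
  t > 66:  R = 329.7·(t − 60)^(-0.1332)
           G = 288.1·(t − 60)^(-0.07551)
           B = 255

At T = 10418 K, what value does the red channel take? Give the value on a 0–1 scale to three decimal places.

0.781

t = 10418/100 = 104.18; the t > 66 branch applies.
R = 329.7·(104.18 − 60)^(-0.1332) = 329.7·44.18^(-0.1332) = 329.7·0.60375 = 199.056.
On a 0–1 scale: 199.056/255 = 0.7806 → 0.781.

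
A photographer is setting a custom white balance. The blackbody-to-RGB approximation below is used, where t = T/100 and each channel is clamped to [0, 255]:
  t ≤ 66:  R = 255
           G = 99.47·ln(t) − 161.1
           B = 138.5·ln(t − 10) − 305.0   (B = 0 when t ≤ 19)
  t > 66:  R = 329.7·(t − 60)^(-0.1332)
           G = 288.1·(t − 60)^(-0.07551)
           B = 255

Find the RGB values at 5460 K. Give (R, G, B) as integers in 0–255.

t = 5460/100 = 54.6; the t ≤ 66 branch applies.
R = 255 by definition for t ≤ 66.
G = 99.47·ln 54.6 − 161.1 = 99.47·4.0000 − 161.1 = 236.783.
B = 138.5·ln(54.6 − 10) − 305.0 = 138.5·ln 44.6 − 305.0 = 138.5·3.7977 − 305.0 = 220.986.
Rounded: (255, 237, 221).

(255, 237, 221)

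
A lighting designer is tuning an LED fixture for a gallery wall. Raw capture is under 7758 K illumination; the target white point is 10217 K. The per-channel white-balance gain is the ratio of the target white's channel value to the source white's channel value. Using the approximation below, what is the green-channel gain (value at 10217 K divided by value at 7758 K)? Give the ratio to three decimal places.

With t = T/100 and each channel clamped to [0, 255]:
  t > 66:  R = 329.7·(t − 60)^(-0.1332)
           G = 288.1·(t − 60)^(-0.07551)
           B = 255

At 7758 K (t = 77.58):
  G = 288.1·(77.58 − 60)^(-0.07551) = 288.1·17.58^(-0.07551) = 288.1·0.80536 = 232.023.
At 10217 K (t = 102.17):
  G = 288.1·(102.17 − 60)^(-0.07551) = 288.1·42.17^(-0.07551) = 288.1·0.75387 = 217.190.
Gain = 217.190 / 232.023 = 0.9361 → 0.936.

0.936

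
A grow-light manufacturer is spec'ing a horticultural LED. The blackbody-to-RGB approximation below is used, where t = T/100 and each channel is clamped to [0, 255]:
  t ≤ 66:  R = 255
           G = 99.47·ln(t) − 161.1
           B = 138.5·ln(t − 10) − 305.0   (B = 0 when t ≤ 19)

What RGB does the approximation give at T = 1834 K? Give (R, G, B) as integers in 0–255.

t = 1834/100 = 18.34; the t ≤ 66 branch applies.
R = 255 by definition for t ≤ 66.
G = 99.47·ln 18.34 − 161.1 = 99.47·2.9091 − 161.1 = 128.267.
t = 18.34 ≤ 19, so B = 0.
Rounded: (255, 128, 0).

(255, 128, 0)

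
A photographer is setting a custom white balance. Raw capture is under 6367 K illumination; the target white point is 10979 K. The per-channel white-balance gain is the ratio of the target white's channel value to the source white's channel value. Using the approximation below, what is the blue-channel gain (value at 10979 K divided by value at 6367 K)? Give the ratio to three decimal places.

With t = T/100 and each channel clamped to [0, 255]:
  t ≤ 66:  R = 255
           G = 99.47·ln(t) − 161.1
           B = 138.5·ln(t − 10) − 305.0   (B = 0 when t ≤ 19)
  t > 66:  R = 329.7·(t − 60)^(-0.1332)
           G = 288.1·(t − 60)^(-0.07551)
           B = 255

At 6367 K (t = 63.67):
  B = 138.5·ln(63.67 − 10) − 305.0 = 138.5·ln 53.67 − 305.0 = 138.5·3.9829 − 305.0 = 246.625.
At 10979 K (t = 109.79):
  B = 255 by definition for t > 66.
Gain = 255.000 / 246.625 = 1.0340 → 1.034.

1.034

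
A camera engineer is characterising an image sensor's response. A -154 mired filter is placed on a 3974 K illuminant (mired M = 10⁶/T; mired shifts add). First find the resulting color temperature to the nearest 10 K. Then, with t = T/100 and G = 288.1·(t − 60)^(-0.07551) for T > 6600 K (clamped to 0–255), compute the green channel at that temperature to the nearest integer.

M_in = 10⁶/3974 = 251.64; M_out = 251.64 + (-154) = 97.64.
T_out = 10⁶/97.64 = 10242.2 K → 10240 K; t = 102.4.
G = 288.1·(102.4 − 60)^(-0.07551) = 288.1·42.4^(-0.07551) = 288.1·0.75356 = 217.101.
Rounded: 217.

217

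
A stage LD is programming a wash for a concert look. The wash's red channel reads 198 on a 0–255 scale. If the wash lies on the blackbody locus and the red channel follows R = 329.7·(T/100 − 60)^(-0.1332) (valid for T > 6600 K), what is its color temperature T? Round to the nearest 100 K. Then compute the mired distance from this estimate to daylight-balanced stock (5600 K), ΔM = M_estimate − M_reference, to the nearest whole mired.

-84 mireds

(t − 60)^(-0.1332) = 198/329.7 = 0.60055.
t − 60 = 0.60055^(1/-0.1332) = 0.60055^(-7.508) = 45.980, so t = 105.980.
T = 100·t = 10598 K → 10600 K to the nearest 100 K.
M_estimate = 10⁶/10600 = 94.34; M_reference = 10⁶/5600 = 178.57.
ΔM = 94.34 − 178.57 = -84.23 → -84 mireds.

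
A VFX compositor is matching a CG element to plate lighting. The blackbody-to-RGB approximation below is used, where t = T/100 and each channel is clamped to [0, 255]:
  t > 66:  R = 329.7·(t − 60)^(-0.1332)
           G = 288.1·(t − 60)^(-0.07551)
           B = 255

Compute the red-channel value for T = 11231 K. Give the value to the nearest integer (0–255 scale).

195

t = 11231/100 = 112.31; the t > 66 branch applies.
R = 329.7·(112.31 − 60)^(-0.1332) = 329.7·52.31^(-0.1332) = 329.7·0.59032 = 194.627.
Rounded: 195.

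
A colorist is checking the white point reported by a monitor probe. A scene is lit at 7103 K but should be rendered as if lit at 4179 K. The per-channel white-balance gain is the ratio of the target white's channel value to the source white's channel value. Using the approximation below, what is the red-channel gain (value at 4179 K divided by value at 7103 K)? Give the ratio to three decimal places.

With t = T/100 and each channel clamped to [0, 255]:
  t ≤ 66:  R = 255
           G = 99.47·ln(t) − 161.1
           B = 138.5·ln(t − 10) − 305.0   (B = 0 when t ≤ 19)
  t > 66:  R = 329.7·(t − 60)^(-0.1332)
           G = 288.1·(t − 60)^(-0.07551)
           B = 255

At 7103 K (t = 71.03):
  R = 329.7·(71.03 − 60)^(-0.1332) = 329.7·11.03^(-0.1332) = 329.7·0.72632 = 239.468.
At 4179 K (t = 41.79):
  R = 255 by definition for t ≤ 66.
Gain = 255.000 / 239.468 = 1.0649 → 1.065.

1.065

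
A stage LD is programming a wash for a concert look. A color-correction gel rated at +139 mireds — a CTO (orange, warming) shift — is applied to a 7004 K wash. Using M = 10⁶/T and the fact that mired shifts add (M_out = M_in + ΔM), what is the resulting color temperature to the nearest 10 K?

M_in = 10⁶/7004 = 142.78 mireds.
M_out = 142.78 + (+139) = 281.78 mireds.
T_out = 10⁶/281.78 = 3548.9 K → 3550 K.

3550 K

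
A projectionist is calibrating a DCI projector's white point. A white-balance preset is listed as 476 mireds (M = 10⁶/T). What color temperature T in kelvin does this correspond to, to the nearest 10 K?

T = 10⁶ / 476 = 2100.84 K → 2100 K.

2100 K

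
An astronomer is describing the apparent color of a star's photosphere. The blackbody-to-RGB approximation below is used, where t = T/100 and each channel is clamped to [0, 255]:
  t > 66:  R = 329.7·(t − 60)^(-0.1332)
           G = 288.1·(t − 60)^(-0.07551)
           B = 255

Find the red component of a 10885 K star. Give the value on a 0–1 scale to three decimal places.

t = 10885/100 = 108.85; the t > 66 branch applies.
R = 329.7·(108.85 − 60)^(-0.1332) = 329.7·48.85^(-0.1332) = 329.7·0.59572 = 196.409.
On a 0–1 scale: 196.409/255 = 0.7702 → 0.770.

0.770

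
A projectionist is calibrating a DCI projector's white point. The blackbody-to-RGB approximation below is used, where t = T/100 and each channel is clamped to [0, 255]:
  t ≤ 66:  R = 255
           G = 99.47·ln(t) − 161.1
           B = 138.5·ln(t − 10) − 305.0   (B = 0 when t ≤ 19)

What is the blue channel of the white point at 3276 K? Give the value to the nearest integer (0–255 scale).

128

t = 3276/100 = 32.76; the t ≤ 66 branch applies.
B = 138.5·ln(32.76 − 10) − 305.0 = 138.5·ln 22.76 − 305.0 = 138.5·3.1250 − 305.0 = 127.813.
Rounded: 128.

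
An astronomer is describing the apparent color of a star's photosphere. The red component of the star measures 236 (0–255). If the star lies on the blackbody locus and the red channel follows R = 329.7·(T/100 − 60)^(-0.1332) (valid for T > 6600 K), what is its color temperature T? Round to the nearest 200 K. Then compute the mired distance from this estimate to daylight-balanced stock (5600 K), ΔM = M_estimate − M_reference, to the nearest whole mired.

(t − 60)^(-0.1332) = 236/329.7 = 0.71580.
t − 60 = 0.71580^(1/-0.1332) = 0.71580^(-7.508) = 12.307, so t = 72.307.
T = 100·t = 7231 K → 7200 K to the nearest 200 K.
M_estimate = 10⁶/7200 = 138.89; M_reference = 10⁶/5600 = 178.57.
ΔM = 138.89 − 178.57 = -39.68 → -40 mireds.

-40 mireds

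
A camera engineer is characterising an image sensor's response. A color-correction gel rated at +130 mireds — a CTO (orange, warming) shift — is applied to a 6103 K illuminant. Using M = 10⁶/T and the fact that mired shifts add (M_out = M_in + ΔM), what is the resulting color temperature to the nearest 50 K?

3400 K

M_in = 10⁶/6103 = 163.85 mireds.
M_out = 163.85 + (+130) = 293.85 mireds.
T_out = 10⁶/293.85 = 3403.1 K → 3400 K.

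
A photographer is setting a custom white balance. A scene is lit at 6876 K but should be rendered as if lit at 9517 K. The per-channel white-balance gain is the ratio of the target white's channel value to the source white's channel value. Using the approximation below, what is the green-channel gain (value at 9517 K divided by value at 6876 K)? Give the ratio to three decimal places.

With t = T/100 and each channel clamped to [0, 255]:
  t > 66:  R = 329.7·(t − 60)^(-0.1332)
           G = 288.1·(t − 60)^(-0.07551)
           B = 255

At 6876 K (t = 68.76):
  G = 288.1·(68.76 − 60)^(-0.07551) = 288.1·8.76^(-0.07551) = 288.1·0.84885 = 244.554.
At 9517 K (t = 95.17):
  G = 288.1·(95.17 − 60)^(-0.07551) = 288.1·35.17^(-0.07551) = 288.1·0.76427 = 220.187.
Gain = 220.187 / 244.554 = 0.9004 → 0.900.

0.900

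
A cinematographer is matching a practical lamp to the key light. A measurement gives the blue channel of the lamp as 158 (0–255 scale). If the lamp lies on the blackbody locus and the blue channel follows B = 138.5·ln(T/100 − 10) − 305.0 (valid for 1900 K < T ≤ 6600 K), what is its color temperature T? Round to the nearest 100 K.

3800 K

ln(t − 10) = (158 + 305.0) / 138.5 = 3.3430.
t − 10 = e^3.3430 = 28.303, so t = 38.303.
T = 100·t = 3830 K → 3800 K to the nearest 100 K.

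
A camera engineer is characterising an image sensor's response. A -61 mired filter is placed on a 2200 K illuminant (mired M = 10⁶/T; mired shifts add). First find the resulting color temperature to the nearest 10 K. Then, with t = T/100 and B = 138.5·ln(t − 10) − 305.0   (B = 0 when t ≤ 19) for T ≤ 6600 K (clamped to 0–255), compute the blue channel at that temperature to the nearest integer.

M_in = 10⁶/2200 = 454.55; M_out = 454.55 + (-61) = 393.55.
T_out = 10⁶/393.55 = 2541.0 K → 2540 K; t = 25.4.
B = 138.5·ln(25.4 − 10) − 305.0 = 138.5·ln 15.4 − 305.0 = 138.5·2.7344 − 305.0 = 73.710.
Rounded: 74.

74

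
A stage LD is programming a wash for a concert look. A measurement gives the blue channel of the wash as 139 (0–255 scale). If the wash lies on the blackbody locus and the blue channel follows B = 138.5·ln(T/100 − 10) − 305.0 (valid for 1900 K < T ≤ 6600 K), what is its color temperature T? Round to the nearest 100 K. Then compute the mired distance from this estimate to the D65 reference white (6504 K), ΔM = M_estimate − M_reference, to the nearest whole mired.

+132 mireds

ln(t − 10) = (139 + 305.0) / 138.5 = 3.2058.
t − 10 = e^3.2058 = 24.675, so t = 34.675.
T = 100·t = 3467 K → 3500 K to the nearest 100 K.
M_estimate = 10⁶/3500 = 285.71; M_reference = 10⁶/6504 = 153.75.
ΔM = 285.71 − 153.75 = 131.96 → +132 mireds.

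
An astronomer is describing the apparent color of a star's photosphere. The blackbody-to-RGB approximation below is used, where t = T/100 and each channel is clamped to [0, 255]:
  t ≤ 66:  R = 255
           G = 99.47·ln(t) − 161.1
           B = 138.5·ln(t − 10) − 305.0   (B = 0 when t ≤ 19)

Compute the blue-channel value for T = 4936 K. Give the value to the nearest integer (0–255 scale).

204

t = 4936/100 = 49.36; the t ≤ 66 branch applies.
B = 138.5·ln(49.36 − 10) − 305.0 = 138.5·ln 39.36 − 305.0 = 138.5·3.6728 − 305.0 = 203.676.
Rounded: 204.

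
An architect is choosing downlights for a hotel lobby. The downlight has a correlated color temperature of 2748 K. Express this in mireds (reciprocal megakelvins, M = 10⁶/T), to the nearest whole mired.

M = 10⁶ / 2748 = 363.901 → 364 mireds.

364 mireds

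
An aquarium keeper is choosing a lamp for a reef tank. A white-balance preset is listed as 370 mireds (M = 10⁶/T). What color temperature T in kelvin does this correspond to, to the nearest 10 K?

T = 10⁶ / 370 = 2702.70 K → 2700 K.

2700 K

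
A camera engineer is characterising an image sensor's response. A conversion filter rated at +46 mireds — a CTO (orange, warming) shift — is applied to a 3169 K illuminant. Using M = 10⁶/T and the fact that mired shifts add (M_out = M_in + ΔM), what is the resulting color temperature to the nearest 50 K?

2750 K

M_in = 10⁶/3169 = 315.56 mireds.
M_out = 315.56 + (+46) = 361.56 mireds.
T_out = 10⁶/361.56 = 2765.8 K → 2750 K.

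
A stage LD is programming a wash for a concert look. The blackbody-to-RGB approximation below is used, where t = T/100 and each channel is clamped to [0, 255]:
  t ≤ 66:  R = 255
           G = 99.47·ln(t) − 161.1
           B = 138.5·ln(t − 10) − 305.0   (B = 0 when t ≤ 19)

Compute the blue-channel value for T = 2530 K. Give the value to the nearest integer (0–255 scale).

t = 2530/100 = 25.3; the t ≤ 66 branch applies.
B = 138.5·ln(25.3 − 10) − 305.0 = 138.5·ln 15.3 − 305.0 = 138.5·2.7279 − 305.0 = 72.808.
Rounded: 73.

73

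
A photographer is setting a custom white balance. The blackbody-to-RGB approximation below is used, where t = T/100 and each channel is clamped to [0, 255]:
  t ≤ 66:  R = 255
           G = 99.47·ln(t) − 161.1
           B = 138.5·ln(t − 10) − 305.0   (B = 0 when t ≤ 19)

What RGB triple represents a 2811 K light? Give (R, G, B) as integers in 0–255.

(255, 171, 96)

t = 2811/100 = 28.11; the t ≤ 66 branch applies.
R = 255 by definition for t ≤ 66.
G = 99.47·ln 28.11 − 161.1 = 99.47·3.3361 − 161.1 = 170.744.
B = 138.5·ln(28.11 − 10) − 305.0 = 138.5·ln 18.11 − 305.0 = 138.5·2.8965 − 305.0 = 96.160.
Rounded: (255, 171, 96).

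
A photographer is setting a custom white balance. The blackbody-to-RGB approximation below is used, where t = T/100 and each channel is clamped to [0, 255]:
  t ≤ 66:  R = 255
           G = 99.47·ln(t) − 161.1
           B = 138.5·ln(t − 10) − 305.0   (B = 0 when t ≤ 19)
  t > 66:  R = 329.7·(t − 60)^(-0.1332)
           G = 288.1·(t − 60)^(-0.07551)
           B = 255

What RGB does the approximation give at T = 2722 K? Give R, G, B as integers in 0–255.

R=255, G=168, B=89

t = 2722/100 = 27.22; the t ≤ 66 branch applies.
R = 255 by definition for t ≤ 66.
G = 99.47·ln 27.22 − 161.1 = 99.47·3.3040 − 161.1 = 167.544.
B = 138.5·ln(27.22 − 10) − 305.0 = 138.5·ln 17.22 − 305.0 = 138.5·2.8461 − 305.0 = 89.181.
Rounded: (255, 168, 89).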